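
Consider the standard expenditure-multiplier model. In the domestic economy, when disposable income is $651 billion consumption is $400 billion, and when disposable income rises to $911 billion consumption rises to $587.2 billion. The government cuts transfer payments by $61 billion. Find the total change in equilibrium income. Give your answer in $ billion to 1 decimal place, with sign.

MPC = ΔC/ΔYd = (587.2 − 400)/(911 − 651) = 187.2/260 = 0.72.
The transfer change shifts disposable income by −$61 billion, so first-round consumption changes by c·ΔTR = 0.72 × (−$61 billion) = −$43.92 billion.
Expenditure multiplier = 1/(1 − MPC) = 1/(1 − 0.72) = 1/0.28 ≈ 3.571.
The transfer multiplier is c × k ≈ 2.571, so ΔY = k × (c·ΔTR) = (−$43.92 billion) / 0.28 ≈ −$156.9 billion.

−$156.9 billion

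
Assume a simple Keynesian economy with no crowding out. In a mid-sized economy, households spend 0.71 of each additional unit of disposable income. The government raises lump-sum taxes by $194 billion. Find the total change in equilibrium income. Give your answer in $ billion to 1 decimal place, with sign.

−$475.0 billion

A lump-sum tax change of +$194 billion shifts disposable income by −$194 billion; first-round consumption changes by −c × ΔT = −0.71 × (+$194 billion) = −$137.74 billion.
Expenditure multiplier = 1/(1 − MPC) = 1/(1 − 0.71) = 1/0.29 ≈ 3.448.
The tax multiplier is −c × k ≈ −2.448, so ΔY = k × (−c·ΔT) = (−$137.74 billion) / 0.29 ≈ −$475 billion.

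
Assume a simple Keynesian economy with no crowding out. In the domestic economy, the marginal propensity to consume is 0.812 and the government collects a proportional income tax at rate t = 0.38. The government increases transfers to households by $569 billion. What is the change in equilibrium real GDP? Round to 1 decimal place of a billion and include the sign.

+$930.5 billion

The transfer change shifts disposable income by +$569 billion, so first-round consumption changes by c·ΔTR = 0.812 × (+$569 billion) = +$462.028 billion.
Expenditure multiplier = 1/(1 − c(1−t)) = 1/(1 − 0.812×0.62) = 1/0.49656 ≈ 2.014.
The transfer multiplier is c × k ≈ 1.635, so ΔY = k × (c·ΔTR) = (+$462.028 billion) / 0.49656 ≈ +$930.5 billion.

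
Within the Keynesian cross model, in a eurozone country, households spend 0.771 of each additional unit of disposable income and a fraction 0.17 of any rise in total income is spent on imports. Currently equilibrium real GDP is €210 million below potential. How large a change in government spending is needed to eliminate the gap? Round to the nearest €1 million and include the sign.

Spending multiplier = 1/(1 − c + m) = 1/(1 − 0.771 + 0.17) = 1/0.399 ≈ 2.506.
Need ΔY = +€210 million, so ΔG = ΔY/k = (+€210 million) × 0.399 ≈ +€84 million.
The government should increase government spending by €84 million.

+€84 million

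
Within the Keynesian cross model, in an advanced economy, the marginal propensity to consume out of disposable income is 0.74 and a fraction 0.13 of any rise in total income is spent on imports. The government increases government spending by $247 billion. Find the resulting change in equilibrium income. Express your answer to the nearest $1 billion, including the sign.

Expenditure multiplier = 1/(1 − c + m) = 1/(1 − 0.74 + 0.13) = 1/0.39 ≈ 2.564.
ΔY = k × ΔG = (+$247 billion) / 0.39 ≈ +$633 billion.

+$633 billion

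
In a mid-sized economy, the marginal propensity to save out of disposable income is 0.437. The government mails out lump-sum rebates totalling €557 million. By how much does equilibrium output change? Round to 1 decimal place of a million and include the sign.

MPC = 1 − MPS = 1 − 0.437 = 0.563.
A lump-sum tax change of −€557 million shifts disposable income by +€557 million; first-round consumption changes by −c × ΔT = −0.563 × (−€557 million) = +€313.591 million.
Expenditure multiplier = 1/(1 − MPC) = 1/(1 − 0.563) = 1/0.437 ≈ 2.288.
The tax multiplier is −c × k ≈ −1.288, so ΔY = k × (−c·ΔT) = (+€313.591 million) / 0.437 ≈ +€717.6 million.

+€717.6 million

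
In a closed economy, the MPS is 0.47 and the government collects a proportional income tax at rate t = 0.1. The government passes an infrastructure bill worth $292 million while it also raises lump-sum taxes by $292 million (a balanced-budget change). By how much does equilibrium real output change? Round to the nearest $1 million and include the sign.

MPC = 1 − MPS = 1 − 0.47 = 0.53.
Expenditure multiplier = 1/(1 − c(1−t)) = 1/(1 − 0.53×0.9) = 1/0.523 ≈ 1.912.
ΔG contributes k·ΔG = (+$292 million) / 0.523 ≈ +$558.3 million.
ΔT of +$292 million changes first-round spending by −c·ΔT = −$154.76 million, contributing k·(−c·ΔT) = (−$154.76 million) / 0.523 ≈ −$295.9 million.
Net ΔY = k(ΔG − c·ΔT) = (+$137.24 million) / 0.523 ≈ +$262 million.

+$262 million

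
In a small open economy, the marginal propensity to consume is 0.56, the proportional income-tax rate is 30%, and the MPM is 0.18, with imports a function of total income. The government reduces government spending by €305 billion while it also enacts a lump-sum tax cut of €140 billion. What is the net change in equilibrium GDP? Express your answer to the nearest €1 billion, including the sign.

−€288 billion

Expenditure multiplier = 1/(1 − c(1−t) + m) = 1/(1 − 0.56×0.7 + 0.18) = 1/0.788 ≈ 1.269.
ΔG contributes k·ΔG = (−€305 billion) / 0.788 ≈ −€387.1 billion.
ΔT of −€140 billion changes first-round spending by −c·ΔT = +€78.4 billion, contributing k·(−c·ΔT) = (+€78.4 billion) / 0.788 ≈ +€99.5 billion.
Net ΔY = k(ΔG − c·ΔT) = (−€226.6 billion) / 0.788 ≈ −€288 billion.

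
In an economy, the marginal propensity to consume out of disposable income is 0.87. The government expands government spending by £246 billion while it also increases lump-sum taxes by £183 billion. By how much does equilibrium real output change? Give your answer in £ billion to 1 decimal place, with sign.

+£667.6 billion

Expenditure multiplier = 1/(1 − MPC) = 1/(1 − 0.87) = 1/0.13 ≈ 7.692.
ΔG contributes k·ΔG = (+£246 billion) / 0.13 ≈ +£1,892.3 billion.
ΔT of +£183 billion changes first-round spending by −c·ΔT = −£159.21 billion, contributing k·(−c·ΔT) = (−£159.21 billion) / 0.13 ≈ −£1,224.7 billion.
Net ΔY = k(ΔG − c·ΔT) = (+£86.79 billion) / 0.13 ≈ +£667.6 billion.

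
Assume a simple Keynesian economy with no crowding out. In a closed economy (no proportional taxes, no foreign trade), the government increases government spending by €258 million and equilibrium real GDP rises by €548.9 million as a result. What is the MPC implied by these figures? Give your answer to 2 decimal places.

0.53

Implied spending multiplier k = ΔY/ΔG = 548.9/258 ≈ 2.1275.
Since k = 1/(1 − MPC), MPC = 1 − 1/k = 1 − ΔG/ΔY = 1 − 258/548.9 ≈ 0.53.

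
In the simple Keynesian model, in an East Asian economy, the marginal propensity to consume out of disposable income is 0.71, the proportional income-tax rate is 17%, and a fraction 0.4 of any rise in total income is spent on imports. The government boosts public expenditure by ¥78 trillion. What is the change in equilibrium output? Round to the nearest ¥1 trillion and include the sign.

+¥96 trillion

Spending multiplier = 1/(1 − c(1−t) + m) = 1/(1 − 0.71×0.83 + 0.4) = 1/0.8107 ≈ 1.234.
ΔY = k × ΔG = (+¥78 trillion) / 0.8107 ≈ +¥96 trillion.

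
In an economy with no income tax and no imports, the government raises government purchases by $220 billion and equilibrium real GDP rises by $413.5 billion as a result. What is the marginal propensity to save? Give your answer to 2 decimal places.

Implied spending multiplier k = ΔY/ΔG = 413.5/220 ≈ 1.8795.
Since k = 1/(1 − MPC), MPC = 1 − 1/k = 1 − ΔG/ΔY = 1 − 220/413.5 ≈ 0.47.
MPS = 1 − MPC = 0.53.

0.53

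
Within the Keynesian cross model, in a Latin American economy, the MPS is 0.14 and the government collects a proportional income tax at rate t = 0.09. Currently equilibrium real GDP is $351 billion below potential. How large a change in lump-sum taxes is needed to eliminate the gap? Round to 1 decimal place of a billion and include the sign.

MPC = 1 − MPS = 1 − 0.14 = 0.86.
Spending multiplier = 1/(1 − c(1−t)) = 1/(1 − 0.86×0.91) = 1/0.2174 ≈ 4.6.
Tax multiplier = −c·k = −0.86/0.2174 ≈ −3.956. Need ΔY = +$351 billion, so ΔT = ΔY/(−c·k) = −(+$351 billion) × 0.2174 / 0.86 ≈ −$88.7 billion.
The government should cut lump-sum taxes by $88.7 billion.

−$88.7 billion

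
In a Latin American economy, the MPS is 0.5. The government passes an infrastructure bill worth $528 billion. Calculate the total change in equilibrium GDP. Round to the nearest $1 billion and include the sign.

MPC = 1 − MPS = 1 − 0.5 = 0.5.
Spending multiplier = 1/(1 − MPC) = 1/(1 − 0.5) = 1/0.5 = 2.
ΔY = k × ΔG = (+$528 billion) / 0.5 = +$1,056 billion.

+$1,056 billion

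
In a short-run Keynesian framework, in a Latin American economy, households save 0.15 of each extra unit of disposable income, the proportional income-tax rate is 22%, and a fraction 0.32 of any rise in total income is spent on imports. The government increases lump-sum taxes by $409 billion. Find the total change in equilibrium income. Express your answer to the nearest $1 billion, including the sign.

−$529 billion

MPC = 1 − MPS = 1 − 0.15 = 0.85.
A lump-sum tax change of +$409 billion shifts disposable income by −$409 billion; first-round consumption changes by −c × ΔT = −0.85 × (+$409 billion) = −$347.65 billion.
Expenditure multiplier = 1/(1 − c(1−t) + m) = 1/(1 − 0.85×0.78 + 0.32) = 1/0.657 ≈ 1.522.
The tax multiplier is −c × k ≈ −1.294, so ΔY = k × (−c·ΔT) = (−$347.65 billion) / 0.657 ≈ −$529 billion.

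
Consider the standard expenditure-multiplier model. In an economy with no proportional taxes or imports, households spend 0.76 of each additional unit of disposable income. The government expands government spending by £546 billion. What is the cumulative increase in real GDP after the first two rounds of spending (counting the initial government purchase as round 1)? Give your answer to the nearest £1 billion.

£961 billion

Round 1 adds ΔG = £546 billion; each later round is MPC = 0.76 times the previous.
After 2 rounds: 546 + 414.96 = ΔG·(1 − c^2)/(1 − c) = 546 × (1 − 0.5776)/0.24 ≈ £961 billion.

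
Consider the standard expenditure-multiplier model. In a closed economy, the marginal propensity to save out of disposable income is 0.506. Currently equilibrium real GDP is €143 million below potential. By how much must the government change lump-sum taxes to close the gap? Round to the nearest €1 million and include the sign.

−€146 million

MPC = 1 − MPS = 1 − 0.506 = 0.494.
Spending multiplier = 1/(1 − MPC) = 1/(1 − 0.494) = 1/0.506 ≈ 1.976.
Tax multiplier = −c·k = −0.494/0.506 ≈ −0.976. Need ΔY = +€143 million, so ΔT = ΔY/(−c·k) = −(+€143 million) × 0.506 / 0.494 ≈ −€146 million.
The government should cut lump-sum taxes by €146 million.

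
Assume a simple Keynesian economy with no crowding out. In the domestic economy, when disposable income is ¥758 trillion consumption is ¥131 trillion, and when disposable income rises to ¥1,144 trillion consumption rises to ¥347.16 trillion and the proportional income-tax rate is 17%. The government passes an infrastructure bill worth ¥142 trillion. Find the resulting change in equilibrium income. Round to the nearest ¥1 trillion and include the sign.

+¥265 trillion

MPC = ΔC/ΔYd = (347.16 − 131)/(1,144 − 758) = 216.16/386 = 0.56.
Expenditure multiplier = 1/(1 − c(1−t)) = 1/(1 − 0.56×0.83) = 1/0.5352 ≈ 1.868.
ΔY = k × ΔG = (+¥142 trillion) / 0.5352 ≈ +¥265 trillion.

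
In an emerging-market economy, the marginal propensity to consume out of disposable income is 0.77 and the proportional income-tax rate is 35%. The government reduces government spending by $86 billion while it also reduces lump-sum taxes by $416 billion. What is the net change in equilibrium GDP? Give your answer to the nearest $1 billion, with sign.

Expenditure multiplier = 1/(1 − c(1−t)) = 1/(1 − 0.77×0.65) = 1/0.4995 ≈ 2.002.
ΔG contributes k·ΔG = (−$86 billion) / 0.4995 ≈ −$172.2 billion.
ΔT of −$416 billion changes first-round spending by −c·ΔT = +$320.32 billion, contributing k·(−c·ΔT) = (+$320.32 billion) / 0.4995 ≈ +$641.3 billion.
Net ΔY = k(ΔG − c·ΔT) = (+$234.32 billion) / 0.4995 ≈ +$469 billion.

+$469 billion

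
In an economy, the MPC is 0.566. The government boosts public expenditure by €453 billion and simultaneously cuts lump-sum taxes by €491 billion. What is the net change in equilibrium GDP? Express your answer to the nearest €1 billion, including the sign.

+€1,684 billion

Expenditure multiplier = 1/(1 − MPC) = 1/(1 − 0.566) = 1/0.434 ≈ 2.304.
ΔG contributes k·ΔG = (+€453 billion) / 0.434 ≈ +€1,043.8 billion.
ΔT of −€491 billion changes first-round spending by −c·ΔT = +€277.906 billion, contributing k·(−c·ΔT) = (+€277.906 billion) / 0.434 ≈ +€640.3 billion.
Net ΔY = k(ΔG − c·ΔT) = (+€730.906 billion) / 0.434 ≈ +€1,684 billion.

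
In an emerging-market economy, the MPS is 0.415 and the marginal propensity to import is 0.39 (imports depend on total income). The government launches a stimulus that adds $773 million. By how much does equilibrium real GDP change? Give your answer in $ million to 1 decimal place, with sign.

MPC = 1 − MPS = 1 − 0.415 = 0.585.
Expenditure multiplier = 1/(1 − c + m) = 1/(1 − 0.585 + 0.39) = 1/0.805 ≈ 1.242.
ΔY = k × ΔG = (+$773 million) / 0.805 ≈ +$960.2 million.

+$960.2 million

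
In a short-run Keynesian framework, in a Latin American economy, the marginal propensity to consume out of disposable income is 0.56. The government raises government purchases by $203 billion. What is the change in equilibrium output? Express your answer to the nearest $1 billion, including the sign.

+$461 billion

Government-spending multiplier = 1/(1 − MPC) = 1/(1 − 0.56) = 1/0.44 ≈ 2.273.
ΔY = k × ΔG = (+$203 billion) / 0.44 ≈ +$461 billion.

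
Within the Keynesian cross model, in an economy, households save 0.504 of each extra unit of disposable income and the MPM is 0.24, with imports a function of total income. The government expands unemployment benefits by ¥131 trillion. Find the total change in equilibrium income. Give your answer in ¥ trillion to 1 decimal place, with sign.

MPC = 1 − MPS = 1 − 0.504 = 0.496.
The transfer change shifts disposable income by +¥131 trillion, so first-round consumption changes by c·ΔTR = 0.496 × (+¥131 trillion) = +¥64.976 trillion.
Expenditure multiplier = 1/(1 − c + m) = 1/(1 − 0.496 + 0.24) = 1/0.744 ≈ 1.344.
The transfer multiplier is c × k ≈ 0.667, so ΔY = k × (c·ΔTR) = (+¥64.976 trillion) / 0.744 ≈ +¥87.3 trillion.

+¥87.3 trillion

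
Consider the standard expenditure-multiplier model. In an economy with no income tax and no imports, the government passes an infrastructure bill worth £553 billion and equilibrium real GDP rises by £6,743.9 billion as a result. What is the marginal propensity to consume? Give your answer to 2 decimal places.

0.92

Implied spending multiplier k = ΔY/ΔG = 6,743.9/553 ≈ 12.1951.
Since k = 1/(1 − MPC), MPC = 1 − 1/k = 1 − ΔG/ΔY = 1 − 553/6,743.9 ≈ 0.92.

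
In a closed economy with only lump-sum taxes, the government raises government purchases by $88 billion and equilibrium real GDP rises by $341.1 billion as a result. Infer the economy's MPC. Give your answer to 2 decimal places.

Implied spending multiplier k = ΔY/ΔG = 341.1/88 ≈ 3.8761.
Since k = 1/(1 − MPC), MPC = 1 − 1/k = 1 − ΔG/ΔY = 1 − 88/341.1 ≈ 0.74.

0.74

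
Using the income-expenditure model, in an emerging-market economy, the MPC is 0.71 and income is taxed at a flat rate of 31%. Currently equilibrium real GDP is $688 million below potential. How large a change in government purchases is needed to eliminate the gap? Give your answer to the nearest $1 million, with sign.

+$351 million

Spending multiplier = 1/(1 − c(1−t)) = 1/(1 − 0.71×0.69) = 1/0.5101 ≈ 1.96.
Need ΔY = +$688 million, so ΔG = ΔY/k = (+$688 million) × 0.5101 ≈ +$351 million.
The government should increase government purchases by $351 million.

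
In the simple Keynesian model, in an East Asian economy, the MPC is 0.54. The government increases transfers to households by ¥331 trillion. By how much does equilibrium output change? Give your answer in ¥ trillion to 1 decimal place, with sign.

The transfer change shifts disposable income by +¥331 trillion, so first-round consumption changes by c·ΔTR = 0.54 × (+¥331 trillion) = +¥178.74 trillion.
Expenditure multiplier = 1/(1 − MPC) = 1/(1 − 0.54) = 1/0.46 ≈ 2.174.
The transfer multiplier is c × k ≈ 1.174, so ΔY = k × (c·ΔTR) = (+¥178.74 trillion) / 0.46 ≈ +¥388.6 trillion.

+¥388.6 trillion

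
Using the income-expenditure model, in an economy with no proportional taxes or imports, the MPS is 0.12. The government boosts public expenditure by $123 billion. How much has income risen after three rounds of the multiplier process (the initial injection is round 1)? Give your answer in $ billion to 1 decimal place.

MPC = 1 − MPS = 1 − 0.12 = 0.88.
Round 1 adds ΔG = $123 billion; each later round is MPC = 0.88 times the previous.
After 3 rounds: 123 + 108.24 + 95.2512 = ΔG·(1 − c^3)/(1 − c) = 123 × (1 − 0.681472)/0.12 ≈ $326.5 billion.

$326.5 billion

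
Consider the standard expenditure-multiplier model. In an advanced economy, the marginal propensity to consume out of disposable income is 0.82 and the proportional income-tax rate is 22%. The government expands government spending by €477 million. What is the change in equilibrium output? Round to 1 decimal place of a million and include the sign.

+€1,323.5 million

Spending multiplier = 1/(1 − c(1−t)) = 1/(1 − 0.82×0.78) = 1/0.3604 ≈ 2.775.
ΔY = k × ΔG = (+€477 million) / 0.3604 ≈ +€1,323.5 million.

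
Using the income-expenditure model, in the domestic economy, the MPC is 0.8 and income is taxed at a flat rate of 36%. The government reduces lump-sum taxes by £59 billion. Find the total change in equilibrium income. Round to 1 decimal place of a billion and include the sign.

A lump-sum tax change of −£59 billion shifts disposable income by +£59 billion; first-round consumption changes by −c × ΔT = −0.8 × (−£59 billion) = +£47.2 billion.
Expenditure multiplier = 1/(1 − c(1−t)) = 1/(1 − 0.8×0.64) = 1/0.488 ≈ 2.049.
The tax multiplier is −c × k ≈ −1.639, so ΔY = k × (−c·ΔT) = (+£47.2 billion) / 0.488 ≈ +£96.7 billion.

+£96.7 billion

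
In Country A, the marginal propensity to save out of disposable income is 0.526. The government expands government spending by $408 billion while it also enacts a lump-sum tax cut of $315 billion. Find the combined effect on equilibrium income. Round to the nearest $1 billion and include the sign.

+$1,060 billion

MPC = 1 − MPS = 1 − 0.526 = 0.474.
Expenditure multiplier = 1/(1 − MPC) = 1/(1 − 0.474) = 1/0.526 ≈ 1.901.
ΔG contributes k·ΔG = (+$408 billion) / 0.526 ≈ +$775.7 billion.
ΔT of −$315 billion changes first-round spending by −c·ΔT = +$149.31 billion, contributing k·(−c·ΔT) = (+$149.31 billion) / 0.526 ≈ +$283.9 billion.
Net ΔY = k(ΔG − c·ΔT) = (+$557.31 billion) / 0.526 ≈ +$1,060 billion.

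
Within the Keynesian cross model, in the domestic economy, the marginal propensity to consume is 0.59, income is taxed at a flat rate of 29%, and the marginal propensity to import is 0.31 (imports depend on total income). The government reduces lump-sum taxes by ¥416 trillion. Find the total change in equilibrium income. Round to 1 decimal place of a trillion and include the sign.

A lump-sum tax change of −¥416 trillion shifts disposable income by +¥416 trillion; first-round consumption changes by −c × ΔT = −0.59 × (−¥416 trillion) = +¥245.44 trillion.
Expenditure multiplier = 1/(1 − c(1−t) + m) = 1/(1 − 0.59×0.71 + 0.31) = 1/0.8911 ≈ 1.122.
The tax multiplier is −c × k ≈ −0.662, so ΔY = k × (−c·ΔT) = (+¥245.44 trillion) / 0.8911 ≈ +¥275.4 trillion.

+¥275.4 trillion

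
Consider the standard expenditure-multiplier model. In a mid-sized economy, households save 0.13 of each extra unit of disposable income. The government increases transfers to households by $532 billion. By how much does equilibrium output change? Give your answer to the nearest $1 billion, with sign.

MPC = 1 − MPS = 1 − 0.13 = 0.87.
The transfer change shifts disposable income by +$532 billion, so first-round consumption changes by c·ΔTR = 0.87 × (+$532 billion) = +$462.84 billion.
Expenditure multiplier = 1/(1 − MPC) = 1/(1 − 0.87) = 1/0.13 ≈ 7.692.
The transfer multiplier is c × k ≈ 6.692, so ΔY = k × (c·ΔTR) = (+$462.84 billion) / 0.13 ≈ +$3,560 billion.

+$3,560 billion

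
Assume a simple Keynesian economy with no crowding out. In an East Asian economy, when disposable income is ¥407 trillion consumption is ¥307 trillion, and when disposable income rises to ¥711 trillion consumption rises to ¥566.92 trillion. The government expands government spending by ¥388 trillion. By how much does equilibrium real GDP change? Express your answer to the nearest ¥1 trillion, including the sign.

MPC = ΔC/ΔYd = (566.92 − 307)/(711 − 407) = 259.92/304 = 0.855.
Expenditure multiplier = 1/(1 − MPC) = 1/(1 − 0.855) = 1/0.145 ≈ 6.897.
ΔY = k × ΔG = (+¥388 trillion) / 0.145 ≈ +¥2,676 trillion.

+¥2,676 trillion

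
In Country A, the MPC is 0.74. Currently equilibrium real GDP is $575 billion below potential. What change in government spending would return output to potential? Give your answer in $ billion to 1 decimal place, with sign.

Spending multiplier = 1/(1 − MPC) = 1/(1 − 0.74) = 1/0.26 ≈ 3.846.
Need ΔY = +$575 billion, so ΔG = ΔY/k = (+$575 billion) × 0.26 = +$149.5 billion.
The government should increase government spending by $149.5 billion.

+$149.5 billion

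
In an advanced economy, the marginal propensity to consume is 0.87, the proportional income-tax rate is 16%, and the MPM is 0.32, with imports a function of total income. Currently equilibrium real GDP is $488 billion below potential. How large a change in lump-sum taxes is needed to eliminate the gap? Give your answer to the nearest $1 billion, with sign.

Spending multiplier = 1/(1 − c(1−t) + m) = 1/(1 − 0.87×0.84 + 0.32) = 1/0.5892 ≈ 1.697.
Tax multiplier = −c·k = −0.87/0.5892 ≈ −1.477. Need ΔY = +$488 billion, so ΔT = ΔY/(−c·k) = −(+$488 billion) × 0.5892 / 0.87 ≈ −$330 billion.
The government should cut lump-sum taxes by $330 billion.

−$330 billion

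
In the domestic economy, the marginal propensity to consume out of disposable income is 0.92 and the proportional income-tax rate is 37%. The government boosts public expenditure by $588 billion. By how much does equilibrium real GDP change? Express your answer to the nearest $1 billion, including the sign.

Spending multiplier = 1/(1 − c(1−t)) = 1/(1 − 0.92×0.63) = 1/0.4204 ≈ 2.379.
ΔY = k × ΔG = (+$588 billion) / 0.4204 ≈ +$1,399 billion.

+$1,399 billion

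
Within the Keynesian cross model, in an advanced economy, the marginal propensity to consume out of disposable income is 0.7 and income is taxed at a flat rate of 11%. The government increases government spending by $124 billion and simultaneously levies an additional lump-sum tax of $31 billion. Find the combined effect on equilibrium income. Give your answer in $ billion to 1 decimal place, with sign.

Expenditure multiplier = 1/(1 − c(1−t)) = 1/(1 − 0.7×0.89) = 1/0.377 ≈ 2.653.
ΔG contributes k·ΔG = (+$124 billion) / 0.377 ≈ +$328.9 billion.
ΔT of +$31 billion changes first-round spending by −c·ΔT = −$21.7 billion, contributing k·(−c·ΔT) = (−$21.7 billion) / 0.377 ≈ −$57.6 billion.
Net ΔY = k(ΔG − c·ΔT) = (+$102.3 billion) / 0.377 ≈ +$271.4 billion.

+$271.4 billion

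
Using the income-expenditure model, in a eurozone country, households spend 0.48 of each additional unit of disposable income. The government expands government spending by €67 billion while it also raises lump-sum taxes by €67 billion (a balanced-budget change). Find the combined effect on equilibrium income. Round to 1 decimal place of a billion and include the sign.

+€67.0 billion

Expenditure multiplier = 1/(1 − MPC) = 1/(1 − 0.48) = 1/0.52 ≈ 1.923.
ΔG contributes k·ΔG = (+€67 billion) / 0.52 ≈ +€128.8 billion.
ΔT of +€67 billion changes first-round spending by −c·ΔT = −€32.16 billion, contributing k·(−c·ΔT) = (−€32.16 billion) / 0.52 ≈ −€61.8 billion.
With ΔG = ΔT and no other leakages, the balanced-budget multiplier is 1, so ΔY = ΔG = +€67 billion.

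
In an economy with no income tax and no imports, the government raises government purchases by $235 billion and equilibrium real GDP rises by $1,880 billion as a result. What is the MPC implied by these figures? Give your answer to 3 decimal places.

0.875

Implied spending multiplier k = ΔY/ΔG = 1,880/235 = 8.
Since k = 1/(1 − MPC), MPC = 1 − 1/k = 1 − ΔG/ΔY = 1 − 235/1,880 = 0.875.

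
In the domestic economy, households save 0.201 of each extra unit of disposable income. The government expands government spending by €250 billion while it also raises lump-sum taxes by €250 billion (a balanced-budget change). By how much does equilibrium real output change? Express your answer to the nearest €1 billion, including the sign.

MPC = 1 − MPS = 1 − 0.201 = 0.799.
Expenditure multiplier = 1/(1 − MPC) = 1/(1 − 0.799) = 1/0.201 ≈ 4.975.
ΔG contributes k·ΔG = (+€250 billion) / 0.201 ≈ +€1,243.8 billion.
ΔT of +€250 billion changes first-round spending by −c·ΔT = −€199.75 billion, contributing k·(−c·ΔT) = (−€199.75 billion) / 0.201 ≈ −€993.8 billion.
With ΔG = ΔT and no other leakages, the balanced-budget multiplier is 1, so ΔY = ΔG = +€250 billion.

+€250 billion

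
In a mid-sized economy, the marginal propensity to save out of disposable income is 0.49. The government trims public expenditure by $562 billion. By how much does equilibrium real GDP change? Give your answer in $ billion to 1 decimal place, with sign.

MPC = 1 − MPS = 1 − 0.49 = 0.51.
Expenditure multiplier = 1/(1 − MPC) = 1/(1 − 0.51) = 1/0.49 ≈ 2.041.
ΔY = k × ΔG = (−$562 billion) / 0.49 ≈ −$1,146.9 billion.

−$1,146.9 billion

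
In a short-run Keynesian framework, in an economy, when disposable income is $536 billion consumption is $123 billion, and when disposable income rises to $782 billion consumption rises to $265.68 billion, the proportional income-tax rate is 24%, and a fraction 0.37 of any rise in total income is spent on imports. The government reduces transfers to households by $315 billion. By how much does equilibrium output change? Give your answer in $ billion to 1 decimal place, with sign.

−$196.6 billion

MPC = ΔC/ΔYd = (265.68 − 123)/(782 − 536) = 142.68/246 = 0.58.
The transfer change shifts disposable income by −$315 billion, so first-round consumption changes by c·ΔTR = 0.58 × (−$315 billion) = −$182.7 billion.
Expenditure multiplier = 1/(1 − c(1−t) + m) = 1/(1 − 0.58×0.76 + 0.37) = 1/0.9292 ≈ 1.076.
The transfer multiplier is c × k ≈ 0.624, so ΔY = k × (c·ΔTR) = (−$182.7 billion) / 0.9292 ≈ −$196.6 billion.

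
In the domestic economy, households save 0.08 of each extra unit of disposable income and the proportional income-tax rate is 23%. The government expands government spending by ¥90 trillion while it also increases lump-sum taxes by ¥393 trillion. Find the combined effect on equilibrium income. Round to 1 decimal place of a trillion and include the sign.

−¥931.3 trillion

MPC = 1 − MPS = 1 − 0.08 = 0.92.
Expenditure multiplier = 1/(1 − c(1−t)) = 1/(1 − 0.92×0.77) = 1/0.2916 ≈ 3.429.
ΔG contributes k·ΔG = (+¥90 trillion) / 0.2916 ≈ +¥308.6 trillion.
ΔT of +¥393 trillion changes first-round spending by −c·ΔT = −¥361.56 trillion, contributing k·(−c·ΔT) = (−¥361.56 trillion) / 0.2916 ≈ −¥1,239.9 trillion.
Net ΔY = k(ΔG − c·ΔT) = (−¥271.56 trillion) / 0.2916 ≈ −¥931.3 trillion.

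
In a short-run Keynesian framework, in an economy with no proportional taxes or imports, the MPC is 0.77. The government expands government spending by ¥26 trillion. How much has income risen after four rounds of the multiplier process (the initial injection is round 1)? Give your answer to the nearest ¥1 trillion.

Round 1 adds ΔG = ¥26 trillion; each later round is MPC = 0.77 times the previous.
After 4 rounds: 26 + 20.02 + 15.4154 + 11.869858 = ΔG·(1 − c^4)/(1 − c) = 26 × (1 − 0.35153041)/0.23 ≈ ¥73 trillion.

¥73 trillion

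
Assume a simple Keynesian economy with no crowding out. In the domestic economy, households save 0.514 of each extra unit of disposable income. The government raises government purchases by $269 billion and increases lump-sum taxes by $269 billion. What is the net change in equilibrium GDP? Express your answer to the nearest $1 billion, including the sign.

+$269 billion

MPC = 1 − MPS = 1 − 0.514 = 0.486.
Expenditure multiplier = 1/(1 − MPC) = 1/(1 − 0.486) = 1/0.514 ≈ 1.946.
ΔG contributes k·ΔG = (+$269 billion) / 0.514 ≈ +$523.3 billion.
ΔT of +$269 billion changes first-round spending by −c·ΔT = −$130.734 billion, contributing k·(−c·ΔT) = (−$130.734 billion) / 0.514 ≈ −$254.3 billion.
With ΔG = ΔT and no other leakages, the balanced-budget multiplier is 1, so ΔY = ΔG = +$269 billion.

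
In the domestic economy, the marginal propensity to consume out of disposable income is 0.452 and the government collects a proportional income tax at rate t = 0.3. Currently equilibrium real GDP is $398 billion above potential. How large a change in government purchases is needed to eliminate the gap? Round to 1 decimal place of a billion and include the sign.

−$272.1 billion

Spending multiplier = 1/(1 − c(1−t)) = 1/(1 − 0.452×0.7) = 1/0.6836 ≈ 1.463.
Need ΔY = −$398 billion, so ΔG = ΔY/k = (−$398 billion) × 0.6836 ≈ −$272.1 billion.
The government should cut government purchases by $272.1 billion.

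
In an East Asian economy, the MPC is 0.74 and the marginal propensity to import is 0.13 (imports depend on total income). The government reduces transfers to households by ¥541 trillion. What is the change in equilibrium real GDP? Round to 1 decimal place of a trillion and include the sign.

The transfer change shifts disposable income by −¥541 trillion, so first-round consumption changes by c·ΔTR = 0.74 × (−¥541 trillion) = −¥400.34 trillion.
Expenditure multiplier = 1/(1 − c + m) = 1/(1 − 0.74 + 0.13) = 1/0.39 ≈ 2.564.
The transfer multiplier is c × k ≈ 1.897, so ΔY = k × (c·ΔTR) = (−¥400.34 trillion) / 0.39 ≈ −¥1,026.5 trillion.

−¥1,026.5 trillion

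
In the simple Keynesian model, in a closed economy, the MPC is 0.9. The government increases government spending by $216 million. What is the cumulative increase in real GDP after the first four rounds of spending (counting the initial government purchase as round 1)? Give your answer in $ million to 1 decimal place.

Round 1 adds ΔG = $216 million; each later round is MPC = 0.9 times the previous.
After 4 rounds: 216 + 194.4 + 174.96 + 157.464 = ΔG·(1 − c^4)/(1 − c) = 216 × (1 − 0.6561)/0.1 ≈ $742.8 million.

$742.8 million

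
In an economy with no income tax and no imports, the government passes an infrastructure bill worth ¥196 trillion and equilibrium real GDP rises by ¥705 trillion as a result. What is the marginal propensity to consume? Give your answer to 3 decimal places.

0.722

Implied spending multiplier k = ΔY/ΔG = 705/196 ≈ 3.5969.
Since k = 1/(1 − MPC), MPC = 1 − 1/k = 1 − ΔG/ΔY = 1 − 196/705 ≈ 0.722.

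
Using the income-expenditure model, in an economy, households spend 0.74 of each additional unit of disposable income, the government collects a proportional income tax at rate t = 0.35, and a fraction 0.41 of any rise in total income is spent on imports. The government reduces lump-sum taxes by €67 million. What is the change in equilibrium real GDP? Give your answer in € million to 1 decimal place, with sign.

+€53.4 million

A lump-sum tax change of −€67 million shifts disposable income by +€67 million; first-round consumption changes by −c × ΔT = −0.74 × (−€67 million) = +€49.58 million.
Expenditure multiplier = 1/(1 − c(1−t) + m) = 1/(1 − 0.74×0.65 + 0.41) = 1/0.929 ≈ 1.076.
The tax multiplier is −c × k ≈ −0.797, so ΔY = k × (−c·ΔT) = (+€49.58 million) / 0.929 ≈ +€53.4 million.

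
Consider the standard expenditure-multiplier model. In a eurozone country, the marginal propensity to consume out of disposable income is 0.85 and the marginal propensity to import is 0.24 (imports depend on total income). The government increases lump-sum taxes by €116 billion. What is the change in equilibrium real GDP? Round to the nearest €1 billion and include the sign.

−€253 billion

A lump-sum tax change of +€116 billion shifts disposable income by −€116 billion; first-round consumption changes by −c × ΔT = −0.85 × (+€116 billion) = −€98.6 billion.
Expenditure multiplier = 1/(1 − c + m) = 1/(1 − 0.85 + 0.24) = 1/0.39 ≈ 2.564.
The tax multiplier is −c × k ≈ −2.179, so ΔY = k × (−c·ΔT) = (−€98.6 billion) / 0.39 ≈ −€253 billion.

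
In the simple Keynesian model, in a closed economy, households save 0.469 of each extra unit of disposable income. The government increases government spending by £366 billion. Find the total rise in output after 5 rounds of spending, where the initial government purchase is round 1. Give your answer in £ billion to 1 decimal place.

MPC = 1 − MPS = 1 − 0.469 = 0.531.
Round 1 adds ΔG = £366 billion; each later round is MPC = 0.531 times the previous.
After 5 rounds: 366 + 194.346 + 103.197726 + 54.797992506 + 29.097734020686 = ΔG·(1 − c^5)/(1 − c) = 366 × (1 − 0.042215564931651)/0.469 ≈ £747.4 billion.

£747.4 billion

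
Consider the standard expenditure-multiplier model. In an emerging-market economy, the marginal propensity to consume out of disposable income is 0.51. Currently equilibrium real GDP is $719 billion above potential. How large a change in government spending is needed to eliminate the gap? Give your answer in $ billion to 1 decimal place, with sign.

Spending multiplier = 1/(1 − MPC) = 1/(1 − 0.51) = 1/0.49 ≈ 2.041.
Need ΔY = −$719 billion, so ΔG = ΔY/k = (−$719 billion) × 0.49 ≈ −$352.3 billion.
The government should cut government spending by $352.3 billion.

−$352.3 billion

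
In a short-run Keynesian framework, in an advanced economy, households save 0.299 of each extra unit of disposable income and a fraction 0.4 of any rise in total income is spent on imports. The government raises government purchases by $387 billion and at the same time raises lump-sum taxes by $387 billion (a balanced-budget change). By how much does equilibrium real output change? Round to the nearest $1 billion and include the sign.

+$166 billion

MPC = 1 − MPS = 1 − 0.299 = 0.701.
Expenditure multiplier = 1/(1 − c + m) = 1/(1 − 0.701 + 0.4) = 1/0.699 ≈ 1.431.
ΔG contributes k·ΔG = (+$387 billion) / 0.699 ≈ +$553.6 billion.
ΔT of +$387 billion changes first-round spending by −c·ΔT = −$271.287 billion, contributing k·(−c·ΔT) = (−$271.287 billion) / 0.699 ≈ −$388.1 billion.
Net ΔY = k(ΔG − c·ΔT) = (+$115.713 billion) / 0.699 ≈ +$166 billion.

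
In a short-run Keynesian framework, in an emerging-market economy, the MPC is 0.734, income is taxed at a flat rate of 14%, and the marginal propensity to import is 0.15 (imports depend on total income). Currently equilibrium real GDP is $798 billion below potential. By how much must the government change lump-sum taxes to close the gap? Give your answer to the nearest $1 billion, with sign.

Spending multiplier = 1/(1 − c(1−t) + m) = 1/(1 − 0.734×0.86 + 0.15) = 1/0.51876 ≈ 1.928.
Tax multiplier = −c·k = −0.734/0.51876 ≈ −1.415. Need ΔY = +$798 billion, so ΔT = ΔY/(−c·k) = −(+$798 billion) × 0.51876 / 0.734 ≈ −$564 billion.
The government should cut lump-sum taxes by $564 billion.

−$564 billion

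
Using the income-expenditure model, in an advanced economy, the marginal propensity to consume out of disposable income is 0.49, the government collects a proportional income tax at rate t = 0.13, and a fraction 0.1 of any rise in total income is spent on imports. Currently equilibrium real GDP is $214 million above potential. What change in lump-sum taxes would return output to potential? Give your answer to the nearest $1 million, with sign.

Spending multiplier = 1/(1 − c(1−t) + m) = 1/(1 − 0.49×0.87 + 0.1) = 1/0.6737 ≈ 1.484.
Tax multiplier = −c·k = −0.49/0.6737 ≈ −0.727. Need ΔY = −$214 million, so ΔT = ΔY/(−c·k) = −(−$214 million) × 0.6737 / 0.49 ≈ +$294 million.
The government should raise lump-sum taxes by $294 million.

+$294 million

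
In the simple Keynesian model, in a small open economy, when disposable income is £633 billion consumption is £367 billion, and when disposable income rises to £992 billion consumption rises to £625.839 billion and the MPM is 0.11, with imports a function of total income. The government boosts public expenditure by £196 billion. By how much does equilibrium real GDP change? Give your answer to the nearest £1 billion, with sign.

MPC = ΔC/ΔYd = (625.839 − 367)/(992 − 633) = 258.839/359 = 0.721.
Expenditure multiplier = 1/(1 − c + m) = 1/(1 − 0.721 + 0.11) = 1/0.389 ≈ 2.571.
ΔY = k × ΔG = (+£196 billion) / 0.389 ≈ +£504 billion.

+£504 billion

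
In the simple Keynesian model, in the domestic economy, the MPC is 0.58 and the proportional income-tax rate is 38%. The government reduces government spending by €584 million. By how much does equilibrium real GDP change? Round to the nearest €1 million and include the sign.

−€912 million

Expenditure multiplier = 1/(1 − c(1−t)) = 1/(1 − 0.58×0.62) = 1/0.6404 ≈ 1.562.
ΔY = k × ΔG = (−€584 million) / 0.6404 ≈ −€912 million.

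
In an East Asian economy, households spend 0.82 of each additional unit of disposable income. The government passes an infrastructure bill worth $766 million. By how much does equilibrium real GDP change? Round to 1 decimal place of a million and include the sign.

Government-spending multiplier = 1/(1 − MPC) = 1/(1 − 0.82) = 1/0.18 ≈ 5.556.
ΔY = k × ΔG = (+$766 million) / 0.18 ≈ +$4,255.6 million.

+$4,255.6 million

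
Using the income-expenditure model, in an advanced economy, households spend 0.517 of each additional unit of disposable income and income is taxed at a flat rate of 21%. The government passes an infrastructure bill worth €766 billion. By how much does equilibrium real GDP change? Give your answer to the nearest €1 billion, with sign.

+€1,295 billion

Government-spending multiplier = 1/(1 − c(1−t)) = 1/(1 − 0.517×0.79) = 1/0.59157 ≈ 1.69.
ΔY = k × ΔG = (+€766 billion) / 0.59157 ≈ +€1,295 billion.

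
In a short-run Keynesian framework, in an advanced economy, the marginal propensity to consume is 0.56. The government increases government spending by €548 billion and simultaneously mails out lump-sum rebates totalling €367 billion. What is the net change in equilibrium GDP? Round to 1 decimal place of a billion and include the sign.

+€1,712.5 billion

Expenditure multiplier = 1/(1 − MPC) = 1/(1 − 0.56) = 1/0.44 ≈ 2.273.
ΔG contributes k·ΔG = (+€548 billion) / 0.44 ≈ +€1,245.5 billion.
ΔT of −€367 billion changes first-round spending by −c·ΔT = +€205.52 billion, contributing k·(−c·ΔT) = (+€205.52 billion) / 0.44 ≈ +€467.1 billion.
Net ΔY = k(ΔG − c·ΔT) = (+€753.52 billion) / 0.44 ≈ +€1,712.5 billion.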